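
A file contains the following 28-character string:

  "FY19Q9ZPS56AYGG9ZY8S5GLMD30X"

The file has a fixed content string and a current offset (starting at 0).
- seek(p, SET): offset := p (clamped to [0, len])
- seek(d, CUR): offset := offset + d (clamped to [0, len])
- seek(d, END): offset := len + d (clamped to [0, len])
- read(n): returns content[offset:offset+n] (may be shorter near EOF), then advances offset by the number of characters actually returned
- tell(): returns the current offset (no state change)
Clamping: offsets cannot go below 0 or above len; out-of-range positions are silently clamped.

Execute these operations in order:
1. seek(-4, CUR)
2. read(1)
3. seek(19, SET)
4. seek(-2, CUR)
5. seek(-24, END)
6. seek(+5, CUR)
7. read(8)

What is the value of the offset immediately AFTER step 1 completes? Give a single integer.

Answer: 0

Derivation:
After 1 (seek(-4, CUR)): offset=0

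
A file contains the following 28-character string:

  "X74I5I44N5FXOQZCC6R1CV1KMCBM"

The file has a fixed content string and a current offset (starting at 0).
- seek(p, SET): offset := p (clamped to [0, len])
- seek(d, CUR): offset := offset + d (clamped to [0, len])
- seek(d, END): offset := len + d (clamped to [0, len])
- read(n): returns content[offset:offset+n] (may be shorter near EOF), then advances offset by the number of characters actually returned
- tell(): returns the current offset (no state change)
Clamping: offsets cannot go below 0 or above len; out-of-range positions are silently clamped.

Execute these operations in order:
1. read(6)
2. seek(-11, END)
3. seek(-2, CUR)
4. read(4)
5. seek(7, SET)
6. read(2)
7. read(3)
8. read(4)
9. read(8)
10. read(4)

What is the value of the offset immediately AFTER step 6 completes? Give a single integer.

Answer: 9

Derivation:
After 1 (read(6)): returned 'X74I5I', offset=6
After 2 (seek(-11, END)): offset=17
After 3 (seek(-2, CUR)): offset=15
After 4 (read(4)): returned 'CC6R', offset=19
After 5 (seek(7, SET)): offset=7
After 6 (read(2)): returned '4N', offset=9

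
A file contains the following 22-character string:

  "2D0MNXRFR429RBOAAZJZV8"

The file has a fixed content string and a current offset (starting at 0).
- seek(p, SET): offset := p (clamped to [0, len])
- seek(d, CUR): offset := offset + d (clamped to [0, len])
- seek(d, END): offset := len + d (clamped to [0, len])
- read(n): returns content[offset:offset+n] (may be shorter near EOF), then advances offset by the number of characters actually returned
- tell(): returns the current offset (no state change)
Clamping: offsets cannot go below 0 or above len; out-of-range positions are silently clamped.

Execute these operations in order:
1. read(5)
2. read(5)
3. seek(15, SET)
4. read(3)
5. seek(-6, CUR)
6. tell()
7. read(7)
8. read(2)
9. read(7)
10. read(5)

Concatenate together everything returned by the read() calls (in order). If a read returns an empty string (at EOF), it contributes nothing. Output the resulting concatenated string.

After 1 (read(5)): returned '2D0MN', offset=5
After 2 (read(5)): returned 'XRFR4', offset=10
After 3 (seek(15, SET)): offset=15
After 4 (read(3)): returned 'AAZ', offset=18
After 5 (seek(-6, CUR)): offset=12
After 6 (tell()): offset=12
After 7 (read(7)): returned 'RBOAAZJ', offset=19
After 8 (read(2)): returned 'ZV', offset=21
After 9 (read(7)): returned '8', offset=22
After 10 (read(5)): returned '', offset=22

Answer: 2D0MNXRFR4AAZRBOAAZJZV8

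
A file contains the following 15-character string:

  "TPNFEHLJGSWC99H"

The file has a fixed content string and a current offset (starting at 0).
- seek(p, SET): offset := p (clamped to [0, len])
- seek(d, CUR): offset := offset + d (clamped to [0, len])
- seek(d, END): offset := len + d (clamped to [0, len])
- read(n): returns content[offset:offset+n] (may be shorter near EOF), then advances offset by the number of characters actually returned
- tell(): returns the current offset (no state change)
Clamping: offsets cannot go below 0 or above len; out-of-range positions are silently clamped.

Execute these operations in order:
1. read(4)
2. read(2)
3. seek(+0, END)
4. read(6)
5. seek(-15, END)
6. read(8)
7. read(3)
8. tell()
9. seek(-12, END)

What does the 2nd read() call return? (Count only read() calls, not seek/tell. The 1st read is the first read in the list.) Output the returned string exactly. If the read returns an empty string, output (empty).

Answer: EH

Derivation:
After 1 (read(4)): returned 'TPNF', offset=4
After 2 (read(2)): returned 'EH', offset=6
After 3 (seek(+0, END)): offset=15
After 4 (read(6)): returned '', offset=15
After 5 (seek(-15, END)): offset=0
After 6 (read(8)): returned 'TPNFEHLJ', offset=8
After 7 (read(3)): returned 'GSW', offset=11
After 8 (tell()): offset=11
After 9 (seek(-12, END)): offset=3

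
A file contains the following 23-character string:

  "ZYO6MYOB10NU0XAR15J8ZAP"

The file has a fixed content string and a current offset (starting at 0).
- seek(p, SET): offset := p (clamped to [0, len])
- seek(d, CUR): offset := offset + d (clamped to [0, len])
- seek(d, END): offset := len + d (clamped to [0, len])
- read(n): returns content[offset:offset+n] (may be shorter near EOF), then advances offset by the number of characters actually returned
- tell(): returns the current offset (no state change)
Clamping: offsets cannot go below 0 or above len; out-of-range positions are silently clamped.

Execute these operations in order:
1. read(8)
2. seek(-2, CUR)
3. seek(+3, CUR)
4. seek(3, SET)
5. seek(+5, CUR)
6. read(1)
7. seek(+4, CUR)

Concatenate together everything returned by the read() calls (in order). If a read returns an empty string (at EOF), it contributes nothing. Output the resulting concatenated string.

After 1 (read(8)): returned 'ZYO6MYOB', offset=8
After 2 (seek(-2, CUR)): offset=6
After 3 (seek(+3, CUR)): offset=9
After 4 (seek(3, SET)): offset=3
After 5 (seek(+5, CUR)): offset=8
After 6 (read(1)): returned '1', offset=9
After 7 (seek(+4, CUR)): offset=13

Answer: ZYO6MYOB1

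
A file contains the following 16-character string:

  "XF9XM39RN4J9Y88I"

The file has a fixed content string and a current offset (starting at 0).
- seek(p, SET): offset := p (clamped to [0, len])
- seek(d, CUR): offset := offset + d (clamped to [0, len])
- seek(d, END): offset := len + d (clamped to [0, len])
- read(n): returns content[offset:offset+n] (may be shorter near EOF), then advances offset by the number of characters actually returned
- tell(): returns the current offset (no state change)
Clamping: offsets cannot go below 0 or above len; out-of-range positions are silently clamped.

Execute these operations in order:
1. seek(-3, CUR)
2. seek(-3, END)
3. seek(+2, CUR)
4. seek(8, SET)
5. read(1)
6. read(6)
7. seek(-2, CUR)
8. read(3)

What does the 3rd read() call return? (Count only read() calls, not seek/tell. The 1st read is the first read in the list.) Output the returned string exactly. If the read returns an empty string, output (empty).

Answer: 88I

Derivation:
After 1 (seek(-3, CUR)): offset=0
After 2 (seek(-3, END)): offset=13
After 3 (seek(+2, CUR)): offset=15
After 4 (seek(8, SET)): offset=8
After 5 (read(1)): returned 'N', offset=9
After 6 (read(6)): returned '4J9Y88', offset=15
After 7 (seek(-2, CUR)): offset=13
After 8 (read(3)): returned '88I', offset=16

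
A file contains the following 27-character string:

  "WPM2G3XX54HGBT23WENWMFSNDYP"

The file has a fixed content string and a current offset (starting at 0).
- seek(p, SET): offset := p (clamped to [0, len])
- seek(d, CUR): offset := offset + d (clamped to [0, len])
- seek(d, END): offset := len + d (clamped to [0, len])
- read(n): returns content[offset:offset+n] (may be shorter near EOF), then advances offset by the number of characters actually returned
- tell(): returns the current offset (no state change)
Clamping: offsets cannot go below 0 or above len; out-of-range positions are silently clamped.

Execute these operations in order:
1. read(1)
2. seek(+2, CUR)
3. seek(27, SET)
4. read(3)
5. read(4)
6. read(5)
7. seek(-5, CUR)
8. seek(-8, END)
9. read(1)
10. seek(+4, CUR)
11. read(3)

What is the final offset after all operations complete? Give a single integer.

Answer: 27

Derivation:
After 1 (read(1)): returned 'W', offset=1
After 2 (seek(+2, CUR)): offset=3
After 3 (seek(27, SET)): offset=27
After 4 (read(3)): returned '', offset=27
After 5 (read(4)): returned '', offset=27
After 6 (read(5)): returned '', offset=27
After 7 (seek(-5, CUR)): offset=22
After 8 (seek(-8, END)): offset=19
After 9 (read(1)): returned 'W', offset=20
After 10 (seek(+4, CUR)): offset=24
After 11 (read(3)): returned 'DYP', offset=27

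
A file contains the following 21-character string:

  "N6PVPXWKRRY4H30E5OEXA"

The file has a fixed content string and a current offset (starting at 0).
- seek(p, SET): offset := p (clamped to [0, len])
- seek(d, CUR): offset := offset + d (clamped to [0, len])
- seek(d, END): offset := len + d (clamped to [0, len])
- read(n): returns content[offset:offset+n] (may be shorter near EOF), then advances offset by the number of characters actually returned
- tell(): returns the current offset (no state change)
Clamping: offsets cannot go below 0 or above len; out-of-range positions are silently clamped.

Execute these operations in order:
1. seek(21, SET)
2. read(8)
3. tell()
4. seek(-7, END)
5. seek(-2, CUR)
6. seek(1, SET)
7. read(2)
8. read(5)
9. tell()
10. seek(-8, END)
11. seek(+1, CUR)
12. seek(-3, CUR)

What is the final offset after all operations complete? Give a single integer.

After 1 (seek(21, SET)): offset=21
After 2 (read(8)): returned '', offset=21
After 3 (tell()): offset=21
After 4 (seek(-7, END)): offset=14
After 5 (seek(-2, CUR)): offset=12
After 6 (seek(1, SET)): offset=1
After 7 (read(2)): returned '6P', offset=3
After 8 (read(5)): returned 'VPXWK', offset=8
After 9 (tell()): offset=8
After 10 (seek(-8, END)): offset=13
After 11 (seek(+1, CUR)): offset=14
After 12 (seek(-3, CUR)): offset=11

Answer: 11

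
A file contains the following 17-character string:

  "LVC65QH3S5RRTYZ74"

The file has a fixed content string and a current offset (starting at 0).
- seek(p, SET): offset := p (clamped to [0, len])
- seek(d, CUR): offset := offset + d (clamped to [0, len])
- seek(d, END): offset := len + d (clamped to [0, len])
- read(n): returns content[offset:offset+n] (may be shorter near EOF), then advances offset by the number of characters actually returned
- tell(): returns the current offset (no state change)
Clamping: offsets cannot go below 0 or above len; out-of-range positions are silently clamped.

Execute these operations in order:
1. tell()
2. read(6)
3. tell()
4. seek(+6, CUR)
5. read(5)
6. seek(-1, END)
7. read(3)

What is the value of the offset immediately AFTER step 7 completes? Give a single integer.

After 1 (tell()): offset=0
After 2 (read(6)): returned 'LVC65Q', offset=6
After 3 (tell()): offset=6
After 4 (seek(+6, CUR)): offset=12
After 5 (read(5)): returned 'TYZ74', offset=17
After 6 (seek(-1, END)): offset=16
After 7 (read(3)): returned '4', offset=17

Answer: 17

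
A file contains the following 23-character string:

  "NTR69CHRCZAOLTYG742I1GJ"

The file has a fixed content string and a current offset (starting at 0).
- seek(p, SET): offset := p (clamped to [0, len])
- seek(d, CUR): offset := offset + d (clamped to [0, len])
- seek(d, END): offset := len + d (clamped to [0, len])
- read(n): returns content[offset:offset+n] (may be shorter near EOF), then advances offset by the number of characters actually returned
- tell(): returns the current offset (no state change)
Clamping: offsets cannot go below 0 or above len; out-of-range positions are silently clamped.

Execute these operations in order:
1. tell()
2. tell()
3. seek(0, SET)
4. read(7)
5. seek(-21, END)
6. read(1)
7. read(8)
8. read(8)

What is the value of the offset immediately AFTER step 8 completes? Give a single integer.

After 1 (tell()): offset=0
After 2 (tell()): offset=0
After 3 (seek(0, SET)): offset=0
After 4 (read(7)): returned 'NTR69CH', offset=7
After 5 (seek(-21, END)): offset=2
After 6 (read(1)): returned 'R', offset=3
After 7 (read(8)): returned '69CHRCZA', offset=11
After 8 (read(8)): returned 'OLTYG742', offset=19

Answer: 19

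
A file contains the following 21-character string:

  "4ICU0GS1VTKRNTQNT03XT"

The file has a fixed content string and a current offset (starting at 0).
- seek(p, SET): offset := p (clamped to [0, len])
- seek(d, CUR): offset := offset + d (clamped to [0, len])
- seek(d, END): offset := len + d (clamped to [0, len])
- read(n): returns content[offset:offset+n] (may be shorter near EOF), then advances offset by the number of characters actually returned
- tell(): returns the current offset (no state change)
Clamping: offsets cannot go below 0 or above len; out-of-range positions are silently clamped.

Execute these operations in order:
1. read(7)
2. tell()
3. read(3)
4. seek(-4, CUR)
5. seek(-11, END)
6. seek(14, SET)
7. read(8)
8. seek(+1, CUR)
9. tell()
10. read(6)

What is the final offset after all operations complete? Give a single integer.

Answer: 21

Derivation:
After 1 (read(7)): returned '4ICU0GS', offset=7
After 2 (tell()): offset=7
After 3 (read(3)): returned '1VT', offset=10
After 4 (seek(-4, CUR)): offset=6
After 5 (seek(-11, END)): offset=10
After 6 (seek(14, SET)): offset=14
After 7 (read(8)): returned 'QNT03XT', offset=21
After 8 (seek(+1, CUR)): offset=21
After 9 (tell()): offset=21
After 10 (read(6)): returned '', offset=21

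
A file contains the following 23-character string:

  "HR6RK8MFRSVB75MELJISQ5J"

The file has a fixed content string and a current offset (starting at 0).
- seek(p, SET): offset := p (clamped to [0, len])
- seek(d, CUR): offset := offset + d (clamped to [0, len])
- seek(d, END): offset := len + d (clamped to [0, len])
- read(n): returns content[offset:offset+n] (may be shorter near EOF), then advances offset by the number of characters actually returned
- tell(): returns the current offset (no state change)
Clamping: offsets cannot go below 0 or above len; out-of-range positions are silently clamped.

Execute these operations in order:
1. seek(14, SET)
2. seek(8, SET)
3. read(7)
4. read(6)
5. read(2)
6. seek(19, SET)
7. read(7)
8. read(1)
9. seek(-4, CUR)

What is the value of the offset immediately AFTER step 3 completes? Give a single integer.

Answer: 15

Derivation:
After 1 (seek(14, SET)): offset=14
After 2 (seek(8, SET)): offset=8
After 3 (read(7)): returned 'RSVB75M', offset=15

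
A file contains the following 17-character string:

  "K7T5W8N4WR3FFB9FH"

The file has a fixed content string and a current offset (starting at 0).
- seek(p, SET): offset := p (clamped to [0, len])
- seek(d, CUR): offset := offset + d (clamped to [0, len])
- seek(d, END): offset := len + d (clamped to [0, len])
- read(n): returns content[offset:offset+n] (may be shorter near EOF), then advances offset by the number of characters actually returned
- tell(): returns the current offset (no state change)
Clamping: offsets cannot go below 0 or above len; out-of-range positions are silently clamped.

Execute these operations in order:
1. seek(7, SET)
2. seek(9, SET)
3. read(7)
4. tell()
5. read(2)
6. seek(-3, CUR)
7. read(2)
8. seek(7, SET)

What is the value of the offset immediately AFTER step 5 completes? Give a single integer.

After 1 (seek(7, SET)): offset=7
After 2 (seek(9, SET)): offset=9
After 3 (read(7)): returned 'R3FFB9F', offset=16
After 4 (tell()): offset=16
After 5 (read(2)): returned 'H', offset=17

Answer: 17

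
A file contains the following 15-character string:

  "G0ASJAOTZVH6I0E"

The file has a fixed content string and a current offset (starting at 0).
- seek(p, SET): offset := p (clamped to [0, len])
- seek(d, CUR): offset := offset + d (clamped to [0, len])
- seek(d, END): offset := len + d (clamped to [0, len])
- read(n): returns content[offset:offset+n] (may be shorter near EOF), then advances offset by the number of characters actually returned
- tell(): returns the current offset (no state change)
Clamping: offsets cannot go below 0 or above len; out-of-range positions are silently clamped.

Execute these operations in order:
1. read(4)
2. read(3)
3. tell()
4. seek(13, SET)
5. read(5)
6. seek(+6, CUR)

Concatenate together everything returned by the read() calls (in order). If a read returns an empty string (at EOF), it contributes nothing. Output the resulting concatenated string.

After 1 (read(4)): returned 'G0AS', offset=4
After 2 (read(3)): returned 'JAO', offset=7
After 3 (tell()): offset=7
After 4 (seek(13, SET)): offset=13
After 5 (read(5)): returned '0E', offset=15
After 6 (seek(+6, CUR)): offset=15

Answer: G0ASJAO0E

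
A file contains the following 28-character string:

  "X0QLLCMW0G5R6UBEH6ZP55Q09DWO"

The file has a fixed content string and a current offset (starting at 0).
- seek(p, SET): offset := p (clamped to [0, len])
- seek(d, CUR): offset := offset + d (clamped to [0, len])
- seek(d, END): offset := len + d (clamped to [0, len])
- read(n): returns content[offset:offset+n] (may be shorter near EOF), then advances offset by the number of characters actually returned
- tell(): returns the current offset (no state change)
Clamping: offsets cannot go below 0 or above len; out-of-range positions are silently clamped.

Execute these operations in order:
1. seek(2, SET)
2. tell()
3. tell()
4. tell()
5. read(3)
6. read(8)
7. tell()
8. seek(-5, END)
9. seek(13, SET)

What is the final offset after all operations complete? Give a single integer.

Answer: 13

Derivation:
After 1 (seek(2, SET)): offset=2
After 2 (tell()): offset=2
After 3 (tell()): offset=2
After 4 (tell()): offset=2
After 5 (read(3)): returned 'QLL', offset=5
After 6 (read(8)): returned 'CMW0G5R6', offset=13
After 7 (tell()): offset=13
After 8 (seek(-5, END)): offset=23
After 9 (seek(13, SET)): offset=13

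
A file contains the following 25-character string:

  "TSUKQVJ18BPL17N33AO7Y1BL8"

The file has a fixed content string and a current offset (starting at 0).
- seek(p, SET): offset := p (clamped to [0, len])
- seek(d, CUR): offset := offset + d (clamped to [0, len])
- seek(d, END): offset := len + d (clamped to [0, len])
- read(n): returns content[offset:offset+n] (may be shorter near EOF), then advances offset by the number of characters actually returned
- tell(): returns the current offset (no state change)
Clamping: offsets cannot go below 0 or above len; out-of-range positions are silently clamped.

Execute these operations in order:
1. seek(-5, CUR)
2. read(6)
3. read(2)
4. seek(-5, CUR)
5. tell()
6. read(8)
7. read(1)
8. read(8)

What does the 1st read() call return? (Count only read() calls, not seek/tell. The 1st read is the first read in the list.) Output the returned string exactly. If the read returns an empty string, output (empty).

After 1 (seek(-5, CUR)): offset=0
After 2 (read(6)): returned 'TSUKQV', offset=6
After 3 (read(2)): returned 'J1', offset=8
After 4 (seek(-5, CUR)): offset=3
After 5 (tell()): offset=3
After 6 (read(8)): returned 'KQVJ18BP', offset=11
After 7 (read(1)): returned 'L', offset=12
After 8 (read(8)): returned '17N33AO7', offset=20

Answer: TSUKQV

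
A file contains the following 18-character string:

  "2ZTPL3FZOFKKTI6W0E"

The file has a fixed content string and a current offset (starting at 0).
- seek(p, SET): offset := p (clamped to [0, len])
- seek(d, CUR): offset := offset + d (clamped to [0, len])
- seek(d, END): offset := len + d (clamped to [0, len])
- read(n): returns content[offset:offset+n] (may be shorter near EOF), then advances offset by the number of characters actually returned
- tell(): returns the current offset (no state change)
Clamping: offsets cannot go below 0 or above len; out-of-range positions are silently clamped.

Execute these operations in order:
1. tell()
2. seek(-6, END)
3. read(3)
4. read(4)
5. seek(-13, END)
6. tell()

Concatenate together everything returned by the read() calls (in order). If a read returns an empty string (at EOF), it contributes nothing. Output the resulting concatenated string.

After 1 (tell()): offset=0
After 2 (seek(-6, END)): offset=12
After 3 (read(3)): returned 'TI6', offset=15
After 4 (read(4)): returned 'W0E', offset=18
After 5 (seek(-13, END)): offset=5
After 6 (tell()): offset=5

Answer: TI6W0E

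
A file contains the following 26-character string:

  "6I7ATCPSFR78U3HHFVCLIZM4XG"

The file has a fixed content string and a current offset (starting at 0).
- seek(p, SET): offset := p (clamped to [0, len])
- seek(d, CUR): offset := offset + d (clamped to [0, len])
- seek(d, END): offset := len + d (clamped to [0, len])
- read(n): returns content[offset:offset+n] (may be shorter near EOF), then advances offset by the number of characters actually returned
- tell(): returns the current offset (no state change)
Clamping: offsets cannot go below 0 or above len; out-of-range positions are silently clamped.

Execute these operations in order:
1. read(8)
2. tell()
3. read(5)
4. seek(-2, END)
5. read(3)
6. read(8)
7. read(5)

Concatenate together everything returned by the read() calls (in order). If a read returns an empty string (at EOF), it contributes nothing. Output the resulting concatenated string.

Answer: 6I7ATCPSFR78UXG

Derivation:
After 1 (read(8)): returned '6I7ATCPS', offset=8
After 2 (tell()): offset=8
After 3 (read(5)): returned 'FR78U', offset=13
After 4 (seek(-2, END)): offset=24
After 5 (read(3)): returned 'XG', offset=26
After 6 (read(8)): returned '', offset=26
After 7 (read(5)): returned '', offset=26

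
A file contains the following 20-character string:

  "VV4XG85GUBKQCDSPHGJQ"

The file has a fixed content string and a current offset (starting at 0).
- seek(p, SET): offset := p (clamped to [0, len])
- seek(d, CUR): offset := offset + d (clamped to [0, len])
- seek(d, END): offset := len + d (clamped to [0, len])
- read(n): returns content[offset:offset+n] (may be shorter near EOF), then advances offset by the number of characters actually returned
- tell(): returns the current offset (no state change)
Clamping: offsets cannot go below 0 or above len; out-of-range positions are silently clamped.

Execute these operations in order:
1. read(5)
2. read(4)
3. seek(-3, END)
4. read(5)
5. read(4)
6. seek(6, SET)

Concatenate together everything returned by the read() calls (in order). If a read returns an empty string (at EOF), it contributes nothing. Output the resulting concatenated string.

After 1 (read(5)): returned 'VV4XG', offset=5
After 2 (read(4)): returned '85GU', offset=9
After 3 (seek(-3, END)): offset=17
After 4 (read(5)): returned 'GJQ', offset=20
After 5 (read(4)): returned '', offset=20
After 6 (seek(6, SET)): offset=6

Answer: VV4XG85GUGJQ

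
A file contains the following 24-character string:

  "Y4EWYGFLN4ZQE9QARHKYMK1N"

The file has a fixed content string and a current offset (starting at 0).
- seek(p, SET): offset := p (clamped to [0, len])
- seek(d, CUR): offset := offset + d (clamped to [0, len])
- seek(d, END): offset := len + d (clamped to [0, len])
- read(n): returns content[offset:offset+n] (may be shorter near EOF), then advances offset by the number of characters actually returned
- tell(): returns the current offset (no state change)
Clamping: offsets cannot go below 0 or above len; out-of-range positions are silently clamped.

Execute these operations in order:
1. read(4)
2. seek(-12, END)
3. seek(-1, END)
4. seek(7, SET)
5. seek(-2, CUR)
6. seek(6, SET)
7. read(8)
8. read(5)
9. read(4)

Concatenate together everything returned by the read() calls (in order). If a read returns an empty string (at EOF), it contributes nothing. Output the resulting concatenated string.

After 1 (read(4)): returned 'Y4EW', offset=4
After 2 (seek(-12, END)): offset=12
After 3 (seek(-1, END)): offset=23
After 4 (seek(7, SET)): offset=7
After 5 (seek(-2, CUR)): offset=5
After 6 (seek(6, SET)): offset=6
After 7 (read(8)): returned 'FLN4ZQE9', offset=14
After 8 (read(5)): returned 'QARHK', offset=19
After 9 (read(4)): returned 'YMK1', offset=23

Answer: Y4EWFLN4ZQE9QARHKYMK1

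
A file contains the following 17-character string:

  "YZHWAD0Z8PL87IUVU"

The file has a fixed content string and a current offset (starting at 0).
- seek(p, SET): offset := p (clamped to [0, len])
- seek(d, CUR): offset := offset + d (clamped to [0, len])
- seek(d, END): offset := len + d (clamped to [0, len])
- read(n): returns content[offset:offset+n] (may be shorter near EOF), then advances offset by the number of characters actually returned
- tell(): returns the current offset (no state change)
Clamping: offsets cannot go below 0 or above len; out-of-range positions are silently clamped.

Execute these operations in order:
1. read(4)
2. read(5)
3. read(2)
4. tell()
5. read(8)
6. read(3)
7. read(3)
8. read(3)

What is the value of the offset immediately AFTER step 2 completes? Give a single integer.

After 1 (read(4)): returned 'YZHW', offset=4
After 2 (read(5)): returned 'AD0Z8', offset=9

Answer: 9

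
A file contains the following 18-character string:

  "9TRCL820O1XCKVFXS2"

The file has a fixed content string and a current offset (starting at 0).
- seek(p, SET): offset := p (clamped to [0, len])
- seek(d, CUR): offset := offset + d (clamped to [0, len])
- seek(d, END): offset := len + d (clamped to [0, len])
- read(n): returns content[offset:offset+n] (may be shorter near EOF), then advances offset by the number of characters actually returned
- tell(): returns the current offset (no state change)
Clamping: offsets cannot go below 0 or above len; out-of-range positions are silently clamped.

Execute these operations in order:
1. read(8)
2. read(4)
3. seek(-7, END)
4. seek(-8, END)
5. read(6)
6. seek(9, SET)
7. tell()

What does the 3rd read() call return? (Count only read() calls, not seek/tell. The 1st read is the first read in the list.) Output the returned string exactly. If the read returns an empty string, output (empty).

After 1 (read(8)): returned '9TRCL820', offset=8
After 2 (read(4)): returned 'O1XC', offset=12
After 3 (seek(-7, END)): offset=11
After 4 (seek(-8, END)): offset=10
After 5 (read(6)): returned 'XCKVFX', offset=16
After 6 (seek(9, SET)): offset=9
After 7 (tell()): offset=9

Answer: XCKVFX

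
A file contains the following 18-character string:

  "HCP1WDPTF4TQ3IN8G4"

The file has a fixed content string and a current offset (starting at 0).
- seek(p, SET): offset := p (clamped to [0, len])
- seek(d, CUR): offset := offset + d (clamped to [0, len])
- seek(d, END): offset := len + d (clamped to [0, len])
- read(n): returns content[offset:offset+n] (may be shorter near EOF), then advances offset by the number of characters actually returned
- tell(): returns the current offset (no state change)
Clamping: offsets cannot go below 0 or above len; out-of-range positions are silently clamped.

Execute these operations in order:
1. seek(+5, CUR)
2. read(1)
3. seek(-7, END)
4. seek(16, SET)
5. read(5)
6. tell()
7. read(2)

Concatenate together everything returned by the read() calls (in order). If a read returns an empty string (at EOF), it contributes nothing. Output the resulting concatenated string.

After 1 (seek(+5, CUR)): offset=5
After 2 (read(1)): returned 'D', offset=6
After 3 (seek(-7, END)): offset=11
After 4 (seek(16, SET)): offset=16
After 5 (read(5)): returned 'G4', offset=18
After 6 (tell()): offset=18
After 7 (read(2)): returned '', offset=18

Answer: DG4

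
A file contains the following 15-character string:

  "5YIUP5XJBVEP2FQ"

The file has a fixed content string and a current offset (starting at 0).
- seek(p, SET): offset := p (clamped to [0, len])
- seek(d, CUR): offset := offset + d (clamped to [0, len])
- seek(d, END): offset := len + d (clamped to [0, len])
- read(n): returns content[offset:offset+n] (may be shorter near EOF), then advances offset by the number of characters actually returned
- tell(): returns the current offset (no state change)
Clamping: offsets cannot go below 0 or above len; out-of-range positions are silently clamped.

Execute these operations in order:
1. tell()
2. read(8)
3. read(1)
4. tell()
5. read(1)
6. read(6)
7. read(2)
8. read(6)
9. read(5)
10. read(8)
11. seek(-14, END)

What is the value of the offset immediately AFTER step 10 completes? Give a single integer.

Answer: 15

Derivation:
After 1 (tell()): offset=0
After 2 (read(8)): returned '5YIUP5XJ', offset=8
After 3 (read(1)): returned 'B', offset=9
After 4 (tell()): offset=9
After 5 (read(1)): returned 'V', offset=10
After 6 (read(6)): returned 'EP2FQ', offset=15
After 7 (read(2)): returned '', offset=15
After 8 (read(6)): returned '', offset=15
After 9 (read(5)): returned '', offset=15
After 10 (read(8)): returned '', offset=15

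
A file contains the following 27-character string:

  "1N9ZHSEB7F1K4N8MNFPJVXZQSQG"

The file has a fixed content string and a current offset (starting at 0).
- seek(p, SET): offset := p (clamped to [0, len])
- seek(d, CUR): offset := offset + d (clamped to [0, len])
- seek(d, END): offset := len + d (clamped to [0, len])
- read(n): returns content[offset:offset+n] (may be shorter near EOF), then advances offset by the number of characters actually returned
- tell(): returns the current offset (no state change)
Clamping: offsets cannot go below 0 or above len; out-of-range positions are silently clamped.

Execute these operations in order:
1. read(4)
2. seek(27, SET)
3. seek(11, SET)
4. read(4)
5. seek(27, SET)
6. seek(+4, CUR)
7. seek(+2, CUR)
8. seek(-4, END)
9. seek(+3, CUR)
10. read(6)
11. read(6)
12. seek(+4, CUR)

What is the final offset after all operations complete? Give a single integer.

After 1 (read(4)): returned '1N9Z', offset=4
After 2 (seek(27, SET)): offset=27
After 3 (seek(11, SET)): offset=11
After 4 (read(4)): returned 'K4N8', offset=15
After 5 (seek(27, SET)): offset=27
After 6 (seek(+4, CUR)): offset=27
After 7 (seek(+2, CUR)): offset=27
After 8 (seek(-4, END)): offset=23
After 9 (seek(+3, CUR)): offset=26
After 10 (read(6)): returned 'G', offset=27
After 11 (read(6)): returned '', offset=27
After 12 (seek(+4, CUR)): offset=27

Answer: 27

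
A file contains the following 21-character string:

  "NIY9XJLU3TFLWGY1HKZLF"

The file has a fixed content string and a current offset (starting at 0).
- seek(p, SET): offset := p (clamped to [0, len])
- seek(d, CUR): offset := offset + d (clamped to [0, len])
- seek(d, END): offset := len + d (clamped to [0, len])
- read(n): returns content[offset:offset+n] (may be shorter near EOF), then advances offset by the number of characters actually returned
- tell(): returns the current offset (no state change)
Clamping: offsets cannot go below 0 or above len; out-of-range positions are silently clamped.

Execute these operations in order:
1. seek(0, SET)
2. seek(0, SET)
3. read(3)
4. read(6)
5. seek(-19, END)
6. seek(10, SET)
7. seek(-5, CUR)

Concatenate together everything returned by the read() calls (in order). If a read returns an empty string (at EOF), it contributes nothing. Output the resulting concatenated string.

Answer: NIY9XJLU3

Derivation:
After 1 (seek(0, SET)): offset=0
After 2 (seek(0, SET)): offset=0
After 3 (read(3)): returned 'NIY', offset=3
After 4 (read(6)): returned '9XJLU3', offset=9
After 5 (seek(-19, END)): offset=2
After 6 (seek(10, SET)): offset=10
After 7 (seek(-5, CUR)): offset=5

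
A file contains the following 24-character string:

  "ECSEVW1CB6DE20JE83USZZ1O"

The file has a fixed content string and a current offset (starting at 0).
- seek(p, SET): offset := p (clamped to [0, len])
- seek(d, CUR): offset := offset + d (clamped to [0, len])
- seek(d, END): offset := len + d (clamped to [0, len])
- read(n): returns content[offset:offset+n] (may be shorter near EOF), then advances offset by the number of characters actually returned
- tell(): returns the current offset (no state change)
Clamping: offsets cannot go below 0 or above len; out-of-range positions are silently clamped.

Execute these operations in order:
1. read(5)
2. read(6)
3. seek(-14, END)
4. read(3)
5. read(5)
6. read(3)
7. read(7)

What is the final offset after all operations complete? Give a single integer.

After 1 (read(5)): returned 'ECSEV', offset=5
After 2 (read(6)): returned 'W1CB6D', offset=11
After 3 (seek(-14, END)): offset=10
After 4 (read(3)): returned 'DE2', offset=13
After 5 (read(5)): returned '0JE83', offset=18
After 6 (read(3)): returned 'USZ', offset=21
After 7 (read(7)): returned 'Z1O', offset=24

Answer: 24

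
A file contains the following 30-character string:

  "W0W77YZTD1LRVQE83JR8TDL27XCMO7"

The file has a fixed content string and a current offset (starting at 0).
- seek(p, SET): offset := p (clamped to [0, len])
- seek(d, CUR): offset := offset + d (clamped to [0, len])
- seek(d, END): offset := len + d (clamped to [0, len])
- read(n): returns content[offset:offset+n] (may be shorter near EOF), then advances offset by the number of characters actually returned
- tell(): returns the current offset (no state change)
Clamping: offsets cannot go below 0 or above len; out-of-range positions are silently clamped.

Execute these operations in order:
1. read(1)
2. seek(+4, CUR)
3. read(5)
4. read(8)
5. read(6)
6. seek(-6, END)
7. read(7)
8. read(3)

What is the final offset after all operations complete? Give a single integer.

Answer: 30

Derivation:
After 1 (read(1)): returned 'W', offset=1
After 2 (seek(+4, CUR)): offset=5
After 3 (read(5)): returned 'YZTD1', offset=10
After 4 (read(8)): returned 'LRVQE83J', offset=18
After 5 (read(6)): returned 'R8TDL2', offset=24
After 6 (seek(-6, END)): offset=24
After 7 (read(7)): returned '7XCMO7', offset=30
After 8 (read(3)): returned '', offset=30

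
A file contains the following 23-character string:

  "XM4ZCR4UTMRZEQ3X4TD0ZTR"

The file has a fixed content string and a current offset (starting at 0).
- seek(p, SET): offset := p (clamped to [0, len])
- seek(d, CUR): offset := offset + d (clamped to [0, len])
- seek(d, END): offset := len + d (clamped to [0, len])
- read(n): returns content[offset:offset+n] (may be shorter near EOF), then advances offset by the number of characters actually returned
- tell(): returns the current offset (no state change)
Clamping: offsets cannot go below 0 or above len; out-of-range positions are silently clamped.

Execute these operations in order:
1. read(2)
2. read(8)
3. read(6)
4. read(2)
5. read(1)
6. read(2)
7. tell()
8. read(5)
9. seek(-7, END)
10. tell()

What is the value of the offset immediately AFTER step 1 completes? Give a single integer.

After 1 (read(2)): returned 'XM', offset=2

Answer: 2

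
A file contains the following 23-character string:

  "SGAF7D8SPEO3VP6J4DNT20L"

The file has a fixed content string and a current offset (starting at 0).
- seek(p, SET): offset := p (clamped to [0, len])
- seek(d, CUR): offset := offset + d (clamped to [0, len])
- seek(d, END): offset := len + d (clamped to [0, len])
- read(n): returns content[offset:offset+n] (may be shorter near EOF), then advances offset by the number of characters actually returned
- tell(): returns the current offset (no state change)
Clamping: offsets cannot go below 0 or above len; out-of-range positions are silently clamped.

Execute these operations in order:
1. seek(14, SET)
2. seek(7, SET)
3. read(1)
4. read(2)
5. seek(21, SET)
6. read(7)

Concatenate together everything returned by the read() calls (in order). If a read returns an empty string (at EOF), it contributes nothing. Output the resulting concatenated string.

Answer: SPE0L

Derivation:
After 1 (seek(14, SET)): offset=14
After 2 (seek(7, SET)): offset=7
After 3 (read(1)): returned 'S', offset=8
After 4 (read(2)): returned 'PE', offset=10
After 5 (seek(21, SET)): offset=21
After 6 (read(7)): returned '0L', offset=23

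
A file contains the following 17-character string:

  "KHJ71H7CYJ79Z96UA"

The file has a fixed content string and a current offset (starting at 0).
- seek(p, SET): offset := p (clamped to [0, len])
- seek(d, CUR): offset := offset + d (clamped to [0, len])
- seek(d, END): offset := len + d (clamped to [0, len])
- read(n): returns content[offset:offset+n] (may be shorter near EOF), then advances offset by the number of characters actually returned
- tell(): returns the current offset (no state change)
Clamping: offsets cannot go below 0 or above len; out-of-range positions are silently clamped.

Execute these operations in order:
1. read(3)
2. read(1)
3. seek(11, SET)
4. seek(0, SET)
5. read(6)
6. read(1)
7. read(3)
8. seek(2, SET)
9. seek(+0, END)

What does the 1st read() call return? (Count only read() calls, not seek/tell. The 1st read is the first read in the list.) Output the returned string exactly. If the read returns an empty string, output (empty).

Answer: KHJ

Derivation:
After 1 (read(3)): returned 'KHJ', offset=3
After 2 (read(1)): returned '7', offset=4
After 3 (seek(11, SET)): offset=11
After 4 (seek(0, SET)): offset=0
After 5 (read(6)): returned 'KHJ71H', offset=6
After 6 (read(1)): returned '7', offset=7
After 7 (read(3)): returned 'CYJ', offset=10
After 8 (seek(2, SET)): offset=2
After 9 (seek(+0, END)): offset=17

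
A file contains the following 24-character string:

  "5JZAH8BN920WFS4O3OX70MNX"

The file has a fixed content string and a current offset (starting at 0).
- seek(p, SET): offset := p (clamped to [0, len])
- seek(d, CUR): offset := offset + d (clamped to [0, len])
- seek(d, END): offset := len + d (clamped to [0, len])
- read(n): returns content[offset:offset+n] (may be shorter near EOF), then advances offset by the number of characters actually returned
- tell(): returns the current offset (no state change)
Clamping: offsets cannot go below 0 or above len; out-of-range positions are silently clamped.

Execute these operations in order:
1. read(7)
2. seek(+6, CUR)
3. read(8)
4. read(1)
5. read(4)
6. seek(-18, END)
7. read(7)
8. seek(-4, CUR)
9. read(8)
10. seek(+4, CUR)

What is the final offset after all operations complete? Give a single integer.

Answer: 21

Derivation:
After 1 (read(7)): returned '5JZAH8B', offset=7
After 2 (seek(+6, CUR)): offset=13
After 3 (read(8)): returned 'S4O3OX70', offset=21
After 4 (read(1)): returned 'M', offset=22
After 5 (read(4)): returned 'NX', offset=24
After 6 (seek(-18, END)): offset=6
After 7 (read(7)): returned 'BN920WF', offset=13
After 8 (seek(-4, CUR)): offset=9
After 9 (read(8)): returned '20WFS4O3', offset=17
After 10 (seek(+4, CUR)): offset=21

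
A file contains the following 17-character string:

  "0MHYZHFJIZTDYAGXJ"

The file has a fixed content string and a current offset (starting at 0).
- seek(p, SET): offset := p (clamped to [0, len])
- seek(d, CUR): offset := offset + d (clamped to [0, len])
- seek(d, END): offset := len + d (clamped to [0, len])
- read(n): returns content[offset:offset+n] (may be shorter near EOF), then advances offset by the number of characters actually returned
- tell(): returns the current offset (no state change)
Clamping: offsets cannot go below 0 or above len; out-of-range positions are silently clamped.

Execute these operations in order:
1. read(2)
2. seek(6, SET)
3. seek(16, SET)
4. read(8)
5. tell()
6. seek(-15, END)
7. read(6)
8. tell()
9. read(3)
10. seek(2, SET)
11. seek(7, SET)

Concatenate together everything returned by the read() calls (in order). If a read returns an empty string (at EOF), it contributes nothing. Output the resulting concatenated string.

Answer: 0MJHYZHFJIZT

Derivation:
After 1 (read(2)): returned '0M', offset=2
After 2 (seek(6, SET)): offset=6
After 3 (seek(16, SET)): offset=16
After 4 (read(8)): returned 'J', offset=17
After 5 (tell()): offset=17
After 6 (seek(-15, END)): offset=2
After 7 (read(6)): returned 'HYZHFJ', offset=8
After 8 (tell()): offset=8
After 9 (read(3)): returned 'IZT', offset=11
After 10 (seek(2, SET)): offset=2
After 11 (seek(7, SET)): offset=7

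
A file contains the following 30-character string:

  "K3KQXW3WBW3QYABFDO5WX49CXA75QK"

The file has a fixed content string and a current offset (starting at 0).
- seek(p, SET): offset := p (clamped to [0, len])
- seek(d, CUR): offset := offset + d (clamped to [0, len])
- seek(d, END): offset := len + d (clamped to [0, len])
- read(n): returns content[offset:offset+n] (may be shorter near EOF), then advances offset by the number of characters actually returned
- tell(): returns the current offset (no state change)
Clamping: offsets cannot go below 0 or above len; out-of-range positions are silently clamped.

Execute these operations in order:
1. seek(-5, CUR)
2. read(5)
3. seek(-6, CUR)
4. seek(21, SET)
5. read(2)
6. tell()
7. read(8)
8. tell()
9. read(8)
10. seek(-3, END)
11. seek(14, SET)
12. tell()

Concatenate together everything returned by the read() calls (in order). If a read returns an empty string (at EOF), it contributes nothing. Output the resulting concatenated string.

Answer: K3KQX49CXA75QK

Derivation:
After 1 (seek(-5, CUR)): offset=0
After 2 (read(5)): returned 'K3KQX', offset=5
After 3 (seek(-6, CUR)): offset=0
After 4 (seek(21, SET)): offset=21
After 5 (read(2)): returned '49', offset=23
After 6 (tell()): offset=23
After 7 (read(8)): returned 'CXA75QK', offset=30
After 8 (tell()): offset=30
After 9 (read(8)): returned '', offset=30
After 10 (seek(-3, END)): offset=27
After 11 (seek(14, SET)): offset=14
After 12 (tell()): offset=14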